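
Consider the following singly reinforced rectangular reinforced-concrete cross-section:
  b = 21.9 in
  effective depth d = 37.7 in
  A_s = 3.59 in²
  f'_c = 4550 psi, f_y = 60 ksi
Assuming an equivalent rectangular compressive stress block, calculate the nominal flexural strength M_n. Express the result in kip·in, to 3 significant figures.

M_n ≈ 7850 kip·in

T = A_s f_y = 3.59 × 60 = 215.4 kips.
a = T/(0.85 f'_c b) = 215.4/(0.85 × 4.55 × 21.9) = 2.543 in.
M_n = T(d − a/2) = 215.4 × (37.7 − 1.2715) = 7846.7 kip·in.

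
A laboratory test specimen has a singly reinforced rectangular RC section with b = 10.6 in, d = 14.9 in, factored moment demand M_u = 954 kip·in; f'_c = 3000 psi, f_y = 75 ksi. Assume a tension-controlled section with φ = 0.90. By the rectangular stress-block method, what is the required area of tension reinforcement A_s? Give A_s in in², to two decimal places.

M_n = M_u/φ = 954/0.90 = 1060 kip·in.
From M_n = 0.85 f'_c a b (d − a/2):
a = d − √(d² − 2M_n/(0.85 f'_c b)) = 14.9 − √(14.9² − 2 × 1060/(0.85 × 3 × 10.6)) = 2.918 in.
A_s = 0.85 f'_c a b / f_y = 0.85 × 3 × 2.918 × 10.6 / 75 = 1.052 in².

A_s ≈ 1.05 in²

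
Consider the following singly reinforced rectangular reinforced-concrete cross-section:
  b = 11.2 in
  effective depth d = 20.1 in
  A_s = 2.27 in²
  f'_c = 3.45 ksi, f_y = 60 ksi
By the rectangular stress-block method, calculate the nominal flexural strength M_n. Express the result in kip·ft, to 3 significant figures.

M_n ≈ 205 kip·ft

T = A_s f_y = 2.27 × 60 = 136.2 kips.
a = T/(0.85 f'_c b) = 136.2/(0.85 × 3.45 × 11.2) = 4.147 in.
M_n = T(d − a/2) = 136.2 × (20.1 − 2.0735) = 2455.2 kip·in = 2455.2/12 = 204.60 kip·ft.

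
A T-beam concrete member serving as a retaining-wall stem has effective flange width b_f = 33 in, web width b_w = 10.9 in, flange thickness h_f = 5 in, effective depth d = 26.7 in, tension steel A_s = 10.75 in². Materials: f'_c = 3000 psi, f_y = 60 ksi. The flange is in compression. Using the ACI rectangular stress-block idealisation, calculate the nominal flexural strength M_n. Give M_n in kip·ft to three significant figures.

M_n ≈ 1180 kip·ft

Tension: T = A_s f_y = 10.75 × 60 = 645 kips.
Try a within the flange: a = T/(0.85 f'_c b_f) = 645/(0.85 × 3 × 33) = 7.665 in.
a = 7.665 > h_f = 5 in: the block extends into the web. Split into flange-overhang and web parts.
C_f = 0.85 f'_c (b_f − b_w) h_f = 0.85 × 3 × (33 − 10.9) × 5 = 281.8 kips.
Remaining web compression depth: a_w = (T − C_f)/(0.85 f'_c b_w) = (645 − 281.8)/(0.85 × 3 × 10.9) = 13.067 in.
M_n = C_f(d − h_f/2) + (T − C_f)(d − a_w/2) = 281.8 × (26.7 − 2.5) + 363.2 × (26.7 − 6.5335) = 6819.6 + 7324.5 = 14144.1 kip·in.
M_n = 14144.1/12 = 1178.68 kip·ft.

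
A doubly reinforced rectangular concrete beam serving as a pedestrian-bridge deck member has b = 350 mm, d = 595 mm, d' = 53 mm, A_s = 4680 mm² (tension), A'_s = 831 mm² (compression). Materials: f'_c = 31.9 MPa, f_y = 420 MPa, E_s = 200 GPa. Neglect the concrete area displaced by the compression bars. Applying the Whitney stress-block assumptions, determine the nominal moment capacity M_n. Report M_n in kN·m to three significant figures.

Assume both tension and compression steel yield.
Net tension couple steel: A_s − A'_s = 3849 mm².
a = (A_s − A'_s) f_y / (0.85 f'_c b) = 1616580/(0.85 × 31.9 × 350) = 170.34 mm.
c = a/β₁ = 170.34/0.822 = 207.23 mm; ε'_s = 0.003(c − d')/c = 0.0022 ≥ f_y/E_s = 0.0021, so compression steel does yield.
M_n = (A_s − A'_s) f_y (d − a/2) + A'_s f_y (d − d') = [1616580 × (595 − 85.17) + 349020 × (595 − 53)] × 10⁻⁶ = 824.18 + 189.17 = 1013.35 kN·m.

M_n ≈ 1010 kN·m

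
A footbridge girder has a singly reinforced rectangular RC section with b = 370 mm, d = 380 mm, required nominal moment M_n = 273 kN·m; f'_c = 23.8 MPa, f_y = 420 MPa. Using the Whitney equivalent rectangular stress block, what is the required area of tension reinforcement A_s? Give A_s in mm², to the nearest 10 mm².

A_s ≈ 2010 mm²

With M_n = 0.85 f'_c a b (d − a/2), solve the quadratic for a:
a = d − √(d² − 2M_n/(0.85 f'_c b)) = 380 − √(380² − 2 × 273×10⁶/(0.85 × 23.8 × 370)) = 112.69 mm.
A_s = 0.85 f'_c a b / f_y = 0.85 × 23.8 × 112.69 × 370 / 420 = 2008.3 mm².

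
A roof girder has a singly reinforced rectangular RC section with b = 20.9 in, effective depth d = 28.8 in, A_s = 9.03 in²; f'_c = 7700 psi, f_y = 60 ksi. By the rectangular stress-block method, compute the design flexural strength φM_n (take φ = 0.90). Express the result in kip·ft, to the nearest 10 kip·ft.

φM_n ≈ 1090 kip·ft

T = A_s f_y = 9.03 × 60 = 541.8 kips.
a = T/(0.85 f'_c b) = 541.8/(0.85 × 7.7 × 20.9) = 3.961 in.
M_n = T(d − a/2) = 541.8 × (28.8 − 1.9805) = 14530.8 kip·in = 14530.8/12 = 1210.90 kip·ft.
φM_n = 0.90 × 1210.90 = 1089.81 kip·ft.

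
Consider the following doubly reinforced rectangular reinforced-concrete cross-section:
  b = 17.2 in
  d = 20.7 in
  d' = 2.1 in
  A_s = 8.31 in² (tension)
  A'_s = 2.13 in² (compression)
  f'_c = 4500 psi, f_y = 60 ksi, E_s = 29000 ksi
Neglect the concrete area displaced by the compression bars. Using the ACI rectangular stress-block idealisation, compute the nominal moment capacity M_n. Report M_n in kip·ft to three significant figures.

Assume both steels yield.
a = (A_s − A'_s) f_y/(0.85 f'_c b) = (8.31 − 2.13) × 60/(0.85 × 4.5 × 17.2) = 5.636 in.
c = a/β₁ = 5.636/0.825 = 6.832 in; ε'_s = 0.003(c − d')/c = 0.0021 ≥ ε_y = 0.0021, so the compression steel yields.
M_n = (A_s − A'_s) f_y (d − a/2) + A'_s f_y (d − d') = 370.8 × (20.7 − 2.818) + 127.8 × (20.7 − 2.1) = 6630.6 + 2377.1 = 9007.7 kip·in = 9007.7/12 = 750.64 kip·ft.

M_n ≈ 751 kip·ft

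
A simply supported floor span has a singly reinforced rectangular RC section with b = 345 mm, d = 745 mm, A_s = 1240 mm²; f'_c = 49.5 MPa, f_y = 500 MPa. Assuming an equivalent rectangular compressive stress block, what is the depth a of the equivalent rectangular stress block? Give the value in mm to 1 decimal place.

a ≈ 42.7 mm

T = A_s f_y = 1240 × 500 = 620000 N = 620 kN.
Setting C = 0.85 f'_c a b equal to T: a = 620000/(0.85 × 49.5 × 345) = 42.7 mm.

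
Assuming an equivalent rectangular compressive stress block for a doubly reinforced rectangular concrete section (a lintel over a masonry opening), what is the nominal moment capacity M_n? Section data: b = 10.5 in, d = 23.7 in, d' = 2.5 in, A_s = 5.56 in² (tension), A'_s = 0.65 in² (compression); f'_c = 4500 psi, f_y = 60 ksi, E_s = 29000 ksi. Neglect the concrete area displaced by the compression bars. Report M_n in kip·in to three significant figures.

Assume both steels yield.
a = (A_s − A'_s) f_y/(0.85 f'_c b) = (5.56 − 0.65) × 60/(0.85 × 4.5 × 10.5) = 7.335 in.
c = a/β₁ = 7.335/0.825 = 8.891 in; ε'_s = 0.003(c − d')/c = 0.0022 ≥ ε_y = 0.0021, so the compression steel yields.
M_n = (A_s − A'_s) f_y (d − a/2) + A'_s f_y (d − d') = 294.6 × (23.7 − 3.6675) + 39 × (23.7 − 2.5) = 5901.6 + 826.8 = 6728.4 kip·in.

M_n ≈ 6730 kip·in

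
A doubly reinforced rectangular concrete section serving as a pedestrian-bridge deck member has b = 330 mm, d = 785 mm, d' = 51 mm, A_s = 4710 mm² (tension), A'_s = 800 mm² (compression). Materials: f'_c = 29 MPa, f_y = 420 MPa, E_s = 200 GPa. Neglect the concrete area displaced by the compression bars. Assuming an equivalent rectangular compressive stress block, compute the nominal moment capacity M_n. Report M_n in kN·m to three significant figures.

Assume both tension and compression steel yield.
Net tension couple steel: A_s − A'_s = 3910 mm².
a = (A_s − A'_s) f_y / (0.85 f'_c b) = 1642200/(0.85 × 29 × 330) = 201.88 mm.
c = a/β₁ = 201.88/0.843 = 239.48 mm; ε'_s = 0.003(c − d')/c = 0.0024 ≥ f_y/E_s = 0.0021, so compression steel does yield.
M_n = (A_s − A'_s) f_y (d − a/2) + A'_s f_y (d − d') = [1642200 × (785 − 100.94) + 336000 × (785 − 51)] × 10⁻⁶ = 1123.36 + 246.62 = 1369.98 kN·m.

M_n ≈ 1370 kN·m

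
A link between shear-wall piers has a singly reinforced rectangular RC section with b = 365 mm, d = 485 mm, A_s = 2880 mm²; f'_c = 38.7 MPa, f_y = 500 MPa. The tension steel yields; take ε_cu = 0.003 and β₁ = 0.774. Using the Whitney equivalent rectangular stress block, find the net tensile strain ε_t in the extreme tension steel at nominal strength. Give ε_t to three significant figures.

ε_t ≈ 0.00639

a = A_s f_y/(0.85 f'_c b) = 119.93 mm.
β₁ = 0.774, so c = a/β₁ = 119.93/0.774 = 154.95 mm.
From the linear strain diagram with ε_cu = 0.003: ε_t = 0.003 (d − c)/c = 0.003 × (485 − 154.95)/154.95 = 0.00639.
Since ε_t ≥ 0.005, the section is tension-controlled.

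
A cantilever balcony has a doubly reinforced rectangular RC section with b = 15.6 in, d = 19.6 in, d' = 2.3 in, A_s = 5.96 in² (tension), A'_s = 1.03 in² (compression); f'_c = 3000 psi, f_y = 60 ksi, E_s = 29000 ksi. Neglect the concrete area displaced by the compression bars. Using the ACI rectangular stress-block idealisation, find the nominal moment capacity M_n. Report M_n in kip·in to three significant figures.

M_n ≈ 5770 kip·in

Assume both steels yield.
a = (A_s − A'_s) f_y/(0.85 f'_c b) = (5.96 − 1.03) × 60/(0.85 × 3 × 15.6) = 7.436 in.
c = a/β₁ = 7.436/0.85 = 8.748 in; ε'_s = 0.003(c − d')/c = 0.0022 ≥ ε_y = 0.0021, so the compression steel yields.
M_n = (A_s − A'_s) f_y (d − a/2) + A'_s f_y (d − d') = 295.8 × (19.6 − 3.718) + 61.8 × (19.6 − 2.3) = 4697.9 + 1069.1 = 5767.0 kip·in.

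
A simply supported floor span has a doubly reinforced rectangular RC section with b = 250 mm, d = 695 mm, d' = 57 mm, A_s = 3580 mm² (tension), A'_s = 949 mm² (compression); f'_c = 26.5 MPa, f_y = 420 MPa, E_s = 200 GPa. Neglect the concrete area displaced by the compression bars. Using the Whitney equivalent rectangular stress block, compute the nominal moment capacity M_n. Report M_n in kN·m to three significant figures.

M_n ≈ 914 kN·m

Assume both tension and compression steel yield.
Net tension couple steel: A_s − A'_s = 2631 mm².
a = (A_s − A'_s) f_y / (0.85 f'_c b) = 1105020/(0.85 × 26.5 × 250) = 196.23 mm.
c = a/β₁ = 196.23/0.85 = 230.86 mm; ε'_s = 0.003(c − d')/c = 0.0023 ≥ f_y/E_s = 0.0021, so compression steel does yield.
M_n = (A_s − A'_s) f_y (d − a/2) + A'_s f_y (d − d') = [1105020 × (695 − 98.115) + 398580 × (695 − 57)] × 10⁻⁶ = 659.57 + 254.29 = 913.86 kN·m.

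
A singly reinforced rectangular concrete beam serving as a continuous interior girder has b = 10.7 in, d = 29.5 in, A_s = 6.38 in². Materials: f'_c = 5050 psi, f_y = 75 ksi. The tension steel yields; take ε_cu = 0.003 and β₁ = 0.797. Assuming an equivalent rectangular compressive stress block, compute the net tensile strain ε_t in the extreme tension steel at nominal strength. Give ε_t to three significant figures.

a = A_s f_y/(0.85 f'_c b) = 10.418 in.
β₁ = 0.797, so c = a/β₁ = 10.418/0.797 = 13.072 in.
From the linear strain diagram with ε_cu = 0.003: ε_t = 0.003 (d − c)/c = 0.003 × (29.5 − 13.072)/13.072 = 0.00377.
ε_t < 0.004 — the section is over-reinforced for flexure under ACI limits.

ε_t ≈ 0.00377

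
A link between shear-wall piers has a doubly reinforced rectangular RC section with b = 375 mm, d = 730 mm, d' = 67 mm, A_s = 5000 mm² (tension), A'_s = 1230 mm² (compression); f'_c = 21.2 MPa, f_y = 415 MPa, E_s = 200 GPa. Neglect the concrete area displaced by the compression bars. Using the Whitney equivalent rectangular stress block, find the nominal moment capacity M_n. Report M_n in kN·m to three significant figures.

Assume both tension and compression steel yield.
Net tension couple steel: A_s − A'_s = 3770 mm².
a = (A_s − A'_s) f_y / (0.85 f'_c b) = 1564550/(0.85 × 21.2 × 375) = 231.53 mm.
c = a/β₁ = 231.53/0.85 = 272.39 mm; ε'_s = 0.003(c − d')/c = 0.0023 ≥ f_y/E_s = 0.0021, so compression steel does yield.
M_n = (A_s − A'_s) f_y (d − a/2) + A'_s f_y (d − d') = [1564550 × (730 − 115.765) + 510450 × (730 − 67)] × 10⁻⁶ = 961.00 + 338.43 = 1299.43 kN·m.

M_n ≈ 1300 kN·m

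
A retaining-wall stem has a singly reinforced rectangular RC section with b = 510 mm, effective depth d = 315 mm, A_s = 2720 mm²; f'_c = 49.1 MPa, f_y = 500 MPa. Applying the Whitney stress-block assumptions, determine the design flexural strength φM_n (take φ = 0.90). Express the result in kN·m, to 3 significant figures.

φM_n ≈ 346 kN·m

T = A_s f_y = 2720 × 500 = 1360000 N = 1360 kN.
From C = T: a = T/(0.85 f'_c b) = 1360000/(0.85 × 49.1 × 510) = 63.90 mm.
M_n = T(d − a/2) = 1360 kN × (315 − 31.95) mm = 384.95 kN·m.
φM_n = 0.90 × 384.95 = 346.46 kN·m.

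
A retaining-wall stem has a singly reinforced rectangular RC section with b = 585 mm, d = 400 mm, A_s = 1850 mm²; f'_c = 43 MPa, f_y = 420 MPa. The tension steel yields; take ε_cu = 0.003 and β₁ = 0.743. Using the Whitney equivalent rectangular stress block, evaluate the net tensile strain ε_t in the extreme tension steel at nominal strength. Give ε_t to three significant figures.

ε_t ≈ 0.0215

a = A_s f_y/(0.85 f'_c b) = 36.34 mm.
β₁ = 0.743, so c = a/β₁ = 36.34/0.743 = 48.91 mm.
From the linear strain diagram with ε_cu = 0.003: ε_t = 0.003 (d − c)/c = 0.003 × (400 − 48.91)/48.91 = 0.0215.
Since ε_t ≥ 0.005, the section is tension-controlled.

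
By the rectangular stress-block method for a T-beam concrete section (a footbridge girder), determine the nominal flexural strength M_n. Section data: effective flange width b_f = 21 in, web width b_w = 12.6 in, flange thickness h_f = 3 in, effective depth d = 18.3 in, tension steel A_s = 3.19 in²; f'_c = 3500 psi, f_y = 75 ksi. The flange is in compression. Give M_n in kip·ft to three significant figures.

Tension: T = A_s f_y = 3.19 × 75 = 239.25 kips.
Try a within the flange: a = T/(0.85 f'_c b_f) = 239.25/(0.85 × 3.5 × 21) = 3.830 in.
a = 3.830 > h_f = 3 in: the block extends into the web. Split into flange-overhang and web parts.
C_f = 0.85 f'_c (b_f − b_w) h_f = 0.85 × 3.5 × (21 − 12.6) × 3 = 75.0 kips.
Remaining web compression depth: a_w = (T − C_f)/(0.85 f'_c b_w) = (239.25 − 75.0)/(0.85 × 3.5 × 12.6) = 4.382 in.
M_n = C_f(d − h_f/2) + (T − C_f)(d − a_w/2) = 75.0 × (18.3 − 1.5) + 164.25 × (18.3 − 2.191) = 1260.0 + 2645.9 = 3905.9 kip·in.
M_n = 3905.9/12 = 325.49 kip·ft.

M_n ≈ 325 kip·ft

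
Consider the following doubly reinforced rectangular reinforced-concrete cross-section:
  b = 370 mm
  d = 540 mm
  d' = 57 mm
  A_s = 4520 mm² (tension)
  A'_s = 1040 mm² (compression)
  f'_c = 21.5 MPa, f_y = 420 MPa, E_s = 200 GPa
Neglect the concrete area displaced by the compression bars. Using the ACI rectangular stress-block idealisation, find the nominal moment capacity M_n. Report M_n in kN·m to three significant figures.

M_n ≈ 842 kN·m

Assume both tension and compression steel yield.
Net tension couple steel: A_s − A'_s = 3480 mm².
a = (A_s − A'_s) f_y / (0.85 f'_c b) = 1461600/(0.85 × 21.5 × 370) = 216.16 mm.
c = a/β₁ = 216.16/0.85 = 254.31 mm; ε'_s = 0.003(c − d')/c = 0.0023 ≥ f_y/E_s = 0.0021, so compression steel does yield.
M_n = (A_s − A'_s) f_y (d − a/2) + A'_s f_y (d − d') = [1461600 × (540 − 108.08) + 436800 × (540 − 57)] × 10⁻⁶ = 631.29 + 210.97 = 842.26 kN·m.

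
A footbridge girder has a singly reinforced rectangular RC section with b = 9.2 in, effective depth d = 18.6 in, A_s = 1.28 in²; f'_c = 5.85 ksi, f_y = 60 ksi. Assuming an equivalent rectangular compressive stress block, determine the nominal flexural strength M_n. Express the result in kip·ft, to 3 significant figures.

M_n ≈ 114 kip·ft

T = A_s f_y = 1.28 × 60 = 76.8 kips.
a = T/(0.85 f'_c b) = 76.8/(0.85 × 5.85 × 9.2) = 1.679 in.
M_n = T(d − a/2) = 76.8 × (18.6 − 0.8395) = 1364.0 kip·in = 1364.0/12 = 113.67 kip·ft.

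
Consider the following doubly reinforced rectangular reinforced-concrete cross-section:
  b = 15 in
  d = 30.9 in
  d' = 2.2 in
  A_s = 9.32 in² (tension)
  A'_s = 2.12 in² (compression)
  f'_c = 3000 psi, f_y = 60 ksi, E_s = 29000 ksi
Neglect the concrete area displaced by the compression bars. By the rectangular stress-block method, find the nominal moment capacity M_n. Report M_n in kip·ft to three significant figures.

M_n ≈ 1210 kip·ft

Assume both steels yield.
a = (A_s − A'_s) f_y/(0.85 f'_c b) = (9.32 − 2.12) × 60/(0.85 × 3 × 15) = 11.294 in.
c = a/β₁ = 11.294/0.85 = 13.287 in; ε'_s = 0.003(c − d')/c = 0.0025 ≥ ε_y = 0.0021, so the compression steel yields.
M_n = (A_s − A'_s) f_y (d − a/2) + A'_s f_y (d − d') = 432 × (30.9 − 5.647) + 127.2 × (30.9 − 2.2) = 10909.3 + 3650.6 = 14559.9 kip·in = 14559.9/12 = 1213.33 kip·ft.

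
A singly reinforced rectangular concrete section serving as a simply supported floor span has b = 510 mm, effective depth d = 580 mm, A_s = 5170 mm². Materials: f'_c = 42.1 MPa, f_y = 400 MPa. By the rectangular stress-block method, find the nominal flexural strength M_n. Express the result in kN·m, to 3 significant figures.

M_n ≈ 1080 kN·m

T = A_s f_y = 5170 × 400 = 2068000 N = 2068 kN.
From C = T: a = T/(0.85 f'_c b) = 2068000/(0.85 × 42.1 × 510) = 113.31 mm.
M_n = T(d − a/2) = 2068 kN × (580 − 56.655) mm = 1082.28 kN·m.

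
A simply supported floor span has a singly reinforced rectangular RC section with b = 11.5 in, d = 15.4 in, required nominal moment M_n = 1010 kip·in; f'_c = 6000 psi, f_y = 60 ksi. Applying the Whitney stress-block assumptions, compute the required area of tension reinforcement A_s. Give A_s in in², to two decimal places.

A_s ≈ 1.14 in²

From M_n = 0.85 f'_c a b (d − a/2):
a = d − √(d² − 2M_n/(0.85 f'_c b)) = 15.4 − √(15.4² − 2 × 1010/(0.85 × 6 × 11.5)) = 1.162 in.
A_s = 0.85 f'_c a b / f_y = 0.85 × 6 × 1.162 × 11.5 / 60 = 1.136 in².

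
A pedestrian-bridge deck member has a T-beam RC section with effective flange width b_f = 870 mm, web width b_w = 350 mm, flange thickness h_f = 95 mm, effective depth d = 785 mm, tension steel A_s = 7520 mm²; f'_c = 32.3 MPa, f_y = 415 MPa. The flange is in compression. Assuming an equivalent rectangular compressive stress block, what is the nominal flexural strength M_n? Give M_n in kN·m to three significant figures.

M_n ≈ 2220 kN·m

Tension: T = A_s f_y = 7520 × 415 = 3120800 N.
Try a within the flange: a = T/(0.85 f'_c b_f) = 3120800/(0.85 × 32.3 × 870) = 130.65 mm.
a = 130.65 > h_f = 95 mm: the block extends into the web. Split into flange-overhang and web parts.
C_f = 0.85 f'_c (b_f − b_w) h_f = 0.85 × 32.3 × (870 − 350) × 95 = 1356277 N.
Remaining web compression depth: a_w = (T − C_f)/(0.85 f'_c b_w) = (3120800 − 1356277)/(0.85 × 32.3 × 350) = 183.63 mm.
M_n = C_f(d − h_f/2) + (T − C_f)(d − a_w/2) = 1356277 × (785 − 47.5) + 1764523 × (785 − 91.815) = 1000.25 + 1223.14 = 2223.39 × 10⁶ N·mm.
M_n = 2223.39 kN·m.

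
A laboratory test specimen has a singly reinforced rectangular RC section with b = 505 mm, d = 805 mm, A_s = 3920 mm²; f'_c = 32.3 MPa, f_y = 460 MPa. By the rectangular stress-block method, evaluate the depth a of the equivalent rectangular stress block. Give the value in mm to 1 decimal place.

a ≈ 130.1 mm

T = A_s f_y = 3920 × 460 = 1803200 N = 1803.2 kN.
Setting C = 0.85 f'_c a b equal to T: a = 1803200/(0.85 × 32.3 × 505) = 130.1 mm.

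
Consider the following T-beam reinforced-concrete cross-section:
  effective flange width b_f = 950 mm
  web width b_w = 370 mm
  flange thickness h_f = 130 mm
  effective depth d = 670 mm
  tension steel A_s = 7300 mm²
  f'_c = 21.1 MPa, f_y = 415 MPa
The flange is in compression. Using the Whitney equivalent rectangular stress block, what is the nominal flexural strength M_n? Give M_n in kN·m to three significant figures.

M_n ≈ 1730 kN·m

Tension: T = A_s f_y = 7300 × 415 = 3029500 N.
Try a within the flange: a = T/(0.85 f'_c b_f) = 3029500/(0.85 × 21.1 × 950) = 177.81 mm.
a = 177.81 > h_f = 130 mm: the block extends into the web. Split into flange-overhang and web parts.
C_f = 0.85 f'_c (b_f − b_w) h_f = 0.85 × 21.1 × (950 − 370) × 130 = 1352299 N.
Remaining web compression depth: a_w = (T − C_f)/(0.85 f'_c b_w) = (3029500 − 1352299)/(0.85 × 21.1 × 370) = 252.74 mm.
M_n = C_f(d − h_f/2) + (T − C_f)(d − a_w/2) = 1352299 × (670 − 65) + 1677201 × (670 − 126.37) = 818.14 + 911.78 = 1729.92 × 10⁶ N·mm.
M_n = 1729.92 kN·m.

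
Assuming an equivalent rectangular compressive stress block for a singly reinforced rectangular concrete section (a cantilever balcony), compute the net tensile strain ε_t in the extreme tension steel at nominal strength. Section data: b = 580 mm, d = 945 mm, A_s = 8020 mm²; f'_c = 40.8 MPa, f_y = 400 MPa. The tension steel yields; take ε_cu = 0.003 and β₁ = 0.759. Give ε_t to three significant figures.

a = A_s f_y/(0.85 f'_c b) = 159.49 mm.
β₁ = 0.759, so c = a/β₁ = 159.49/0.759 = 210.13 mm.
From the linear strain diagram with ε_cu = 0.003: ε_t = 0.003 (d − c)/c = 0.003 × (945 − 210.13)/210.13 = 0.0105.
Since ε_t ≥ 0.005, the section is tension-controlled.

ε_t ≈ 0.0105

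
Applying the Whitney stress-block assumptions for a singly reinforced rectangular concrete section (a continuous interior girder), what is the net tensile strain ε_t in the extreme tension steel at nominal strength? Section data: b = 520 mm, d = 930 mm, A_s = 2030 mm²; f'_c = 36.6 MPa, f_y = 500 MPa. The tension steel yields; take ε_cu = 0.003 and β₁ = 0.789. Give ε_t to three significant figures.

a = A_s f_y/(0.85 f'_c b) = 62.74 mm.
β₁ = 0.789, so c = a/β₁ = 62.74/0.789 = 79.52 mm.
From the linear strain diagram with ε_cu = 0.003: ε_t = 0.003 (d − c)/c = 0.003 × (930 − 79.52)/79.52 = 0.0321.
Since ε_t ≥ 0.005, the section is tension-controlled.

ε_t ≈ 0.0321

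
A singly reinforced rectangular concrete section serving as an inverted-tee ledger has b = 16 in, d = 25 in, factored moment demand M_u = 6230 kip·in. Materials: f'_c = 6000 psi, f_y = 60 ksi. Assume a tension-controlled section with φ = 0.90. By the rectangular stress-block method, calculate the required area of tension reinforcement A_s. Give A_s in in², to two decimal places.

M_n = M_u/φ = 6230/0.90 = 6922.22 kip·in.
From M_n = 0.85 f'_c a b (d − a/2):
a = d − √(d² − 2M_n/(0.85 f'_c b)) = 25 − √(25² − 2 × 6922.22/(0.85 × 6 × 16)) = 3.661 in.
A_s = 0.85 f'_c a b / f_y = 0.85 × 6 × 3.661 × 16 / 60 = 4.979 in².

A_s ≈ 4.98 in²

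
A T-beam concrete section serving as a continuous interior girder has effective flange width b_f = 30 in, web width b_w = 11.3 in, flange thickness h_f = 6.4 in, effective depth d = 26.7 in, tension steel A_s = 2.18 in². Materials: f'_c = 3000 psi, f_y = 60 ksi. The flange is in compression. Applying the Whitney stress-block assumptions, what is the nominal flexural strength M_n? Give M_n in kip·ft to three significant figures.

Tension: T = A_s f_y = 2.18 × 60 = 130.8 kips.
Try a within the flange: a = T/(0.85 f'_c b_f) = 130.8/(0.85 × 3 × 30) = 1.710 in.
Since a = 1.710 ≤ h_f = 6.4 in, the stress block lies entirely in the flange; analyse as a rectangular beam of width b_f.
M_n = T(d − a/2) = 130.8 × (26.7 − 0.855) = 3380.5 kip·in.
M_n = 3380.5/12 = 281.71 kip·ft.

M_n ≈ 282 kip·ft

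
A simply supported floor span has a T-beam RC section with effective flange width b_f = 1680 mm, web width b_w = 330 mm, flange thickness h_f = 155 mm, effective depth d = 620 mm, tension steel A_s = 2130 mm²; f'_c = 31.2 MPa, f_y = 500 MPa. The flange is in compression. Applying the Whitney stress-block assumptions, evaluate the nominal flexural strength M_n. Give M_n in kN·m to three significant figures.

M_n ≈ 648 kN·m

Tension: T = A_s f_y = 2130 × 500 = 1065000 N.
Try a within the flange: a = T/(0.85 f'_c b_f) = 1065000/(0.85 × 31.2 × 1680) = 23.90 mm.
Since a = 23.90 ≤ h_f = 155 mm, the stress block lies entirely in the flange; analyse as a rectangular beam of width b_f.
M_n = T(d − a/2) = 1065000 × (620 − 11.95) = 647.57 × 10⁶ N·mm.
M_n = 647.57 kN·m.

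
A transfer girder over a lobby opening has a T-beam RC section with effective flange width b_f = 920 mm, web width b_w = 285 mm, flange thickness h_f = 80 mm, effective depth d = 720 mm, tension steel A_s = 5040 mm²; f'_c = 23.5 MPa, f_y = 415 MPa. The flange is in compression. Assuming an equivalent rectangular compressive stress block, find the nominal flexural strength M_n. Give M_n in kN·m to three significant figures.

Tension: T = A_s f_y = 5040 × 415 = 2091600 N.
Try a within the flange: a = T/(0.85 f'_c b_f) = 2091600/(0.85 × 23.5 × 920) = 113.82 mm.
a = 113.82 > h_f = 80 mm: the block extends into the web. Split into flange-overhang and web parts.
C_f = 0.85 f'_c (b_f − b_w) h_f = 0.85 × 23.5 × (920 − 285) × 80 = 1014730 N.
Remaining web compression depth: a_w = (T − C_f)/(0.85 f'_c b_w) = (2091600 − 1014730)/(0.85 × 23.5 × 285) = 189.16 mm.
M_n = C_f(d − h_f/2) + (T − C_f)(d − a_w/2) = 1014730 × (720 − 40) + 1076870 × (720 − 94.58) = 690.02 + 673.50 = 1363.52 × 10⁶ N·mm.
M_n = 1363.52 kN·m.

M_n ≈ 1360 kN·m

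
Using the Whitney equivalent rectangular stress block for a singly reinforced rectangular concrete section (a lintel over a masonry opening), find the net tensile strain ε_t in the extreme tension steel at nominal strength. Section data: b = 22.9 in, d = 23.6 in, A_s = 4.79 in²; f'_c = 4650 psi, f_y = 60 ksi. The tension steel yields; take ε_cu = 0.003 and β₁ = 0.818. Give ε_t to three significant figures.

a = A_s f_y/(0.85 f'_c b) = 3.175 in.
β₁ = 0.818, so c = a/β₁ = 3.175/0.818 = 3.881 in.
From the linear strain diagram with ε_cu = 0.003: ε_t = 0.003 (d − c)/c = 0.003 × (23.6 − 3.881)/3.881 = 0.0152.
Since ε_t ≥ 0.005, the section is tension-controlled.

ε_t ≈ 0.0152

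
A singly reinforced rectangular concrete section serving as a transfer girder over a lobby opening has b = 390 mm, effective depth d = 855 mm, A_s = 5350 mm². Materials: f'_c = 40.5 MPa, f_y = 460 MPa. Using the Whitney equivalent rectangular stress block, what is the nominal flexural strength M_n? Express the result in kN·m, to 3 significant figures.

M_n ≈ 1880 kN·m

T = A_s f_y = 5350 × 460 = 2461000 N = 2461 kN.
From C = T: a = T/(0.85 f'_c b) = 2461000/(0.85 × 40.5 × 390) = 183.30 mm.
M_n = T(d − a/2) = 2461 kN × (855 − 91.65) mm = 1878.60 kN·m.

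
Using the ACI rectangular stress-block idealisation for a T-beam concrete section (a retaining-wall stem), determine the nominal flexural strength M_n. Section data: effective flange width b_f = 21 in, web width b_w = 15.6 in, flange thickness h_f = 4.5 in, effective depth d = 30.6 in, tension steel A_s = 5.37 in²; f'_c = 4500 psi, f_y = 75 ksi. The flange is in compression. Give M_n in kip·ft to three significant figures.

Tension: T = A_s f_y = 5.37 × 75 = 402.75 kips.
Try a within the flange: a = T/(0.85 f'_c b_f) = 402.75/(0.85 × 4.5 × 21) = 5.014 in.
a = 5.014 > h_f = 4.5 in: the block extends into the web. Split into flange-overhang and web parts.
C_f = 0.85 f'_c (b_f − b_w) h_f = 0.85 × 4.5 × (21 − 15.6) × 4.5 = 92.9 kips.
Remaining web compression depth: a_w = (T − C_f)/(0.85 f'_c b_w) = (402.75 − 92.9)/(0.85 × 4.5 × 15.6) = 5.193 in.
M_n = C_f(d − h_f/2) + (T − C_f)(d − a_w/2) = 92.9 × (30.6 − 2.25) + 309.85 × (30.6 − 2.5965) = 2633.7 + 8676.9 = 11310.6 kip·in.
M_n = 11310.6/12 = 942.55 kip·ft.

M_n ≈ 943 kip·ft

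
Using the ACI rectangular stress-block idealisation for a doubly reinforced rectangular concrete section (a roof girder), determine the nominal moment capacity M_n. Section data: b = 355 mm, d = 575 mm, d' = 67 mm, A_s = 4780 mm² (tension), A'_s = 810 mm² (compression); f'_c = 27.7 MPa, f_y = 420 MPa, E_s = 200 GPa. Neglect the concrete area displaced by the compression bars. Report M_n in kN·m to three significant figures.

M_n ≈ 965 kN·m

Assume both tension and compression steel yield.
Net tension couple steel: A_s − A'_s = 3970 mm².
a = (A_s − A'_s) f_y / (0.85 f'_c b) = 1667400/(0.85 × 27.7 × 355) = 199.49 mm.
c = a/β₁ = 199.49/0.85 = 234.69 mm; ε'_s = 0.003(c − d')/c = 0.0021 ≥ f_y/E_s = 0.0021, so compression steel does yield.
M_n = (A_s − A'_s) f_y (d − a/2) + A'_s f_y (d − d') = [1667400 × (575 − 99.745) + 340200 × (575 − 67)] × 10⁻⁶ = 792.44 + 172.82 = 965.26 kN·m.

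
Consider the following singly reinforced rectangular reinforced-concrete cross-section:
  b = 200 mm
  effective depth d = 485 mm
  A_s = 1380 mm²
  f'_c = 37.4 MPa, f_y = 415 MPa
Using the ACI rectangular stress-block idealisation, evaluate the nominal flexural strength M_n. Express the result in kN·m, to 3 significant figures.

M_n ≈ 252 kN·m

T = A_s f_y = 1380 × 415 = 572700 N = 572.7 kN.
From C = T: a = T/(0.85 f'_c b) = 572700/(0.85 × 37.4 × 200) = 90.08 mm.
M_n = T(d − a/2) = 572.7 kN × (485 − 45.04) mm = 251.97 kN·m.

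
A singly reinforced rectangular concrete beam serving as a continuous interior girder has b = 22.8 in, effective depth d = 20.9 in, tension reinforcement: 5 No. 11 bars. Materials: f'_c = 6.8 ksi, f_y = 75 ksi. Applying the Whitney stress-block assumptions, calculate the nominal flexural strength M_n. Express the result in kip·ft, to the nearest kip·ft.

A_s = 5 × 1.56 = 7.8 in².
T = A_s f_y = 7.8 × 75 = 585 kips.
a = T/(0.85 f'_c b) = 585/(0.85 × 6.8 × 22.8) = 4.439 in.
M_n = T(d − a/2) = 585 × (20.9 − 2.2195) = 10928.1 kip·in = 10928.1/12 = 910.68 kip·ft.

M_n ≈ 911 kip·ft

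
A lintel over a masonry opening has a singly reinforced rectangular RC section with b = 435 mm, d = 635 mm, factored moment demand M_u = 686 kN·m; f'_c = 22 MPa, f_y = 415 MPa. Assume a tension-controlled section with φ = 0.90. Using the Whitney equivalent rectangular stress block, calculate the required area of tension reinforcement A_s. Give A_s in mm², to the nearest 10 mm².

A_s ≈ 3340 mm²

M_n = M_u/φ = 686/0.90 = 762.222 kN·m.
With M_n = 0.85 f'_c a b (d − a/2), solve the quadratic for a:
a = d − √(d² − 2M_n/(0.85 f'_c b)) = 635 − √(635² − 2 × 762.222×10⁶/(0.85 × 22 × 435)) = 170.44 mm.
A_s = 0.85 f'_c a b / f_y = 0.85 × 22 × 170.44 × 435 / 415 = 3340.8 mm².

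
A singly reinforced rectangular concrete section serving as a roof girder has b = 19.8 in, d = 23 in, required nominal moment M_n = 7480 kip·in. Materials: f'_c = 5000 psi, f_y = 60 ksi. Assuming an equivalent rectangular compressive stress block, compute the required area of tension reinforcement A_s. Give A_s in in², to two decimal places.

From M_n = 0.85 f'_c a b (d − a/2):
a = d − √(d² − 2M_n/(0.85 f'_c b)) = 23 − √(23² − 2 × 7480/(0.85 × 5 × 19.8)) = 4.259 in.
A_s = 0.85 f'_c a b / f_y = 0.85 × 5 × 4.259 × 19.8 / 60 = 5.973 in².

A_s ≈ 5.97 in²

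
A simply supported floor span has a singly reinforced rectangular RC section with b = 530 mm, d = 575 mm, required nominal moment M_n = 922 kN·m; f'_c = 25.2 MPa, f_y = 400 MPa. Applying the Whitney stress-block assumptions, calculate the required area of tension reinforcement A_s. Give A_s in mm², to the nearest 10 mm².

A_s ≈ 4680 mm²

With M_n = 0.85 f'_c a b (d − a/2), solve the quadratic for a:
a = d − √(d² − 2M_n/(0.85 f'_c b)) = 575 − √(575² − 2 × 922×10⁶/(0.85 × 25.2 × 530)) = 164.88 mm.
A_s = 0.85 f'_c a b / f_y = 0.85 × 25.2 × 164.88 × 530 / 400 = 4679.5 mm².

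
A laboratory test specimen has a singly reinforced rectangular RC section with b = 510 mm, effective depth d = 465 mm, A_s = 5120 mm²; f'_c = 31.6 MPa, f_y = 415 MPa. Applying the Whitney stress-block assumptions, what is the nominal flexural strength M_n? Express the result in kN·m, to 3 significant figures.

T = A_s f_y = 5120 × 415 = 2124800 N = 2124.8 kN.
From C = T: a = T/(0.85 f'_c b) = 2124800/(0.85 × 31.6 × 510) = 155.11 mm.
M_n = T(d − a/2) = 2124.8 kN × (465 − 77.555) mm = 823.24 kN·m.

M_n ≈ 823 kN·m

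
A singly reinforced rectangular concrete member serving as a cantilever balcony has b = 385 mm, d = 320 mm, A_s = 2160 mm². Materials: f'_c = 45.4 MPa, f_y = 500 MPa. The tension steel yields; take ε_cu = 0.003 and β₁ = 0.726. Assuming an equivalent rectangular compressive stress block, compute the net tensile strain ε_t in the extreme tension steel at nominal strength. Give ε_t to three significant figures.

ε_t ≈ 0.00659

a = A_s f_y/(0.85 f'_c b) = 72.69 mm.
β₁ = 0.726, so c = a/β₁ = 72.69/0.726 = 100.12 mm.
From the linear strain diagram with ε_cu = 0.003: ε_t = 0.003 (d − c)/c = 0.003 × (320 − 100.12)/100.12 = 0.00659.
Since ε_t ≥ 0.005, the section is tension-controlled.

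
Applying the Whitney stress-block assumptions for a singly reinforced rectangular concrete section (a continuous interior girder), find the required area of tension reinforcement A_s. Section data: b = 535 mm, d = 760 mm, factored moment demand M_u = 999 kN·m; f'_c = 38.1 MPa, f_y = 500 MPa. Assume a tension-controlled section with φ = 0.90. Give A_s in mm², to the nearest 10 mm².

M_n = M_u/φ = 999/0.90 = 1110 kN·m.
With M_n = 0.85 f'_c a b (d − a/2), solve the quadratic for a:
a = d − √(d² − 2M_n/(0.85 f'_c b)) = 760 − √(760² − 2 × 1110×10⁶/(0.85 × 38.1 × 535)) = 89.58 mm.
A_s = 0.85 f'_c a b / f_y = 0.85 × 38.1 × 89.58 × 535 / 500 = 3104.1 mm².

A_s ≈ 3100 mm²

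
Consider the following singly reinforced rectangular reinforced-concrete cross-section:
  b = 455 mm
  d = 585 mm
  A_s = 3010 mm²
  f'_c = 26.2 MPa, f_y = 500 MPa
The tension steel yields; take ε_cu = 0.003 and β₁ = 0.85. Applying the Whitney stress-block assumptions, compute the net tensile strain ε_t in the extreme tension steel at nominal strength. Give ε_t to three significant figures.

ε_t ≈ 0.00704

a = A_s f_y/(0.85 f'_c b) = 148.53 mm.
β₁ = 0.85, so c = a/β₁ = 148.53/0.85 = 174.74 mm.
From the linear strain diagram with ε_cu = 0.003: ε_t = 0.003 (d − c)/c = 0.003 × (585 − 174.74)/174.74 = 0.00704.
Since ε_t ≥ 0.005, the section is tension-controlled.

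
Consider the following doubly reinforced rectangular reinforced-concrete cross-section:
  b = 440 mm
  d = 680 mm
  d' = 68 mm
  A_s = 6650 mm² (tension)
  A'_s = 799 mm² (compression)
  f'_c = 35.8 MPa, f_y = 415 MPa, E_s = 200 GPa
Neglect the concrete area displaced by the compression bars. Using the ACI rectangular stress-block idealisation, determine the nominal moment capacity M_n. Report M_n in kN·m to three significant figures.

M_n ≈ 1630 kN·m

Assume both tension and compression steel yield.
Net tension couple steel: A_s − A'_s = 5851 mm².
a = (A_s − A'_s) f_y / (0.85 f'_c b) = 2428165/(0.85 × 35.8 × 440) = 181.35 mm.
c = a/β₁ = 181.35/0.794 = 228.40 mm; ε'_s = 0.003(c − d')/c = 0.0021 ≥ f_y/E_s = 0.0021, so compression steel does yield.
M_n = (A_s − A'_s) f_y (d − a/2) + A'_s f_y (d − d') = [2428165 × (680 − 90.675) + 331585 × (680 − 68)] × 10⁻⁶ = 1430.98 + 202.93 = 1633.91 kN·m.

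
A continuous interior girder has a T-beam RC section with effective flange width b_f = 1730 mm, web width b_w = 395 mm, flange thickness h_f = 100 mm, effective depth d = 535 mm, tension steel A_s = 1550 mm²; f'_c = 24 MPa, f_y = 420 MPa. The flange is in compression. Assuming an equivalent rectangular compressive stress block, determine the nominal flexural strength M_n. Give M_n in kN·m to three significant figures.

M_n ≈ 342 kN·m

Tension: T = A_s f_y = 1550 × 420 = 651000 N.
Try a within the flange: a = T/(0.85 f'_c b_f) = 651000/(0.85 × 24 × 1730) = 18.45 mm.
Since a = 18.45 ≤ h_f = 100 mm, the stress block lies entirely in the flange; analyse as a rectangular beam of width b_f.
M_n = T(d − a/2) = 651000 × (535 − 9.225) = 342.28 × 10⁶ N·mm.
M_n = 342.28 kN·m.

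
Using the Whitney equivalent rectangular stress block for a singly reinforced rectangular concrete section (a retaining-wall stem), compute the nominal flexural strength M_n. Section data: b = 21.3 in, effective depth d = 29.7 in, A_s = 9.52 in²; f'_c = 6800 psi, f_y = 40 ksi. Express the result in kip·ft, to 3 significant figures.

T = A_s f_y = 9.52 × 40 = 380.8 kips.
a = T/(0.85 f'_c b) = 380.8/(0.85 × 6.8 × 21.3) = 3.093 in.
M_n = T(d − a/2) = 380.8 × (29.7 − 1.5465) = 10720.9 kip·in = 10720.9/12 = 893.41 kip·ft.

M_n ≈ 893 kip·ft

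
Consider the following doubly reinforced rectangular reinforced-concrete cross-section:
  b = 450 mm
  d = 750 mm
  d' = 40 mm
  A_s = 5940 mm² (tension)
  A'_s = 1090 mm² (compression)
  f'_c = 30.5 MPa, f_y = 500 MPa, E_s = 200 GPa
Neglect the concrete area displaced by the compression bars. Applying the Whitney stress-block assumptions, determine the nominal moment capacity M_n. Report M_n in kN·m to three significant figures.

M_n ≈ 1950 kN·m

Assume both tension and compression steel yield.
Net tension couple steel: A_s − A'_s = 4850 mm².
a = (A_s − A'_s) f_y / (0.85 f'_c b) = 2425000/(0.85 × 30.5 × 450) = 207.86 mm.
c = a/β₁ = 207.86/0.832 = 249.83 mm; ε'_s = 0.003(c − d')/c = 0.0025 ≥ f_y/E_s = 0.0025, so compression steel does yield.
M_n = (A_s − A'_s) f_y (d − a/2) + A'_s f_y (d − d') = [2425000 × (750 − 103.93) + 545000 × (750 − 40)] × 10⁻⁶ = 1566.72 + 386.95 = 1953.67 kN·m.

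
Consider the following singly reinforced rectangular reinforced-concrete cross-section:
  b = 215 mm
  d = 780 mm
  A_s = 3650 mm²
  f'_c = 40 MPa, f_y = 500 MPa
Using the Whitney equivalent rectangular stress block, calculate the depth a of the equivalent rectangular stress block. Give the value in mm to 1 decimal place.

T = A_s f_y = 3650 × 500 = 1825000 N = 1825 kN.
Setting C = 0.85 f'_c a b equal to T: a = 1825000/(0.85 × 40 × 215) = 249.7 mm.

a ≈ 249.7 mm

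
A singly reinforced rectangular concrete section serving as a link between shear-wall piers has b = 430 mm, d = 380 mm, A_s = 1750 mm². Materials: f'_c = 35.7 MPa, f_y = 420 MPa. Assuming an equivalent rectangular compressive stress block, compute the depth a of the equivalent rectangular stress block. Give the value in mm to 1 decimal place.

a ≈ 56.3 mm

T = A_s f_y = 1750 × 420 = 735000 N = 735 kN.
Setting C = 0.85 f'_c a b equal to T: a = 735000/(0.85 × 35.7 × 430) = 56.3 mm.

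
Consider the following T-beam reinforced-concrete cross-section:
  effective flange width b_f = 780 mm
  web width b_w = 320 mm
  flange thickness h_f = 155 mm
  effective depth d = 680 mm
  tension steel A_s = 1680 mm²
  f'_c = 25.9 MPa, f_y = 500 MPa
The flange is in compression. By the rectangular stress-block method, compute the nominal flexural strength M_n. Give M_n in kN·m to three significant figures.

M_n ≈ 551 kN·m

Tension: T = A_s f_y = 1680 × 500 = 840000 N.
Try a within the flange: a = T/(0.85 f'_c b_f) = 840000/(0.85 × 25.9 × 780) = 48.92 mm.
Since a = 48.92 ≤ h_f = 155 mm, the stress block lies entirely in the flange; analyse as a rectangular beam of width b_f.
M_n = T(d − a/2) = 840000 × (680 − 24.46) = 550.65 × 10⁶ N·mm.
M_n = 550.65 kN·m.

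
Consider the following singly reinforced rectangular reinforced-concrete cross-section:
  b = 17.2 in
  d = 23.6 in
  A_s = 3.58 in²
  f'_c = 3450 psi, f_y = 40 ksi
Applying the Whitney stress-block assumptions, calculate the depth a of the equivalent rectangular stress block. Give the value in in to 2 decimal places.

a ≈ 2.84 in

T = A_s f_y = 3.58 × 40 = 143.2 kips.
a = T/(0.85 f'_c b) = 143.2/(0.85 × 3.45 × 17.2) = 2.84 in.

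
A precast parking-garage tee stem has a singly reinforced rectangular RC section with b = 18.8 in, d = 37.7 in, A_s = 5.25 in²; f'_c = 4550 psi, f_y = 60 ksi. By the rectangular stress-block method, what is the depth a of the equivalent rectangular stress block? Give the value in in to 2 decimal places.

a ≈ 4.33 in

T = A_s f_y = 5.25 × 60 = 315 kips.
a = T/(0.85 f'_c b) = 315/(0.85 × 4.55 × 18.8) = 4.33 in.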